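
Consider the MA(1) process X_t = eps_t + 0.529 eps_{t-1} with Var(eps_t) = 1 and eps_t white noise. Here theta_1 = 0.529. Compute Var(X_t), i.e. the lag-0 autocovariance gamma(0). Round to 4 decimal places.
\gamma(0) = 1.2798

For an MA(q) process X_t = eps_t + sum_i theta_i eps_{t-i} with
Var(eps_t) = sigma^2, the variance is
  gamma(0) = sigma^2 * (1 + sum_i theta_i^2).
  sum_i theta_i^2 = (0.529)^2 = 0.279841.
  gamma(0) = 1 * (1 + 0.279841) = 1 * 1.279841 = 1.279841, which rounds to 1.2798.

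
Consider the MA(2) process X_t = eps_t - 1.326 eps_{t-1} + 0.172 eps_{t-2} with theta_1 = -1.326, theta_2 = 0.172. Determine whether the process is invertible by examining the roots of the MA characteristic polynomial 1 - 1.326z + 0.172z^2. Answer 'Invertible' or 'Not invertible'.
\text{Not invertible}

The MA(q) characteristic polynomial is P(z) = 1 - 1.326z + 0.172z^2.
Invertibility requires all roots to lie outside the unit circle, i.e. |z| > 1 for every root.
Set 1 + (-1.326) z + (0.172) z^2 = 0, i.e. a z^2 + b z + c = 0 with a = 0.172, b = -1.326, c = 1.
Discriminant D = b^2 - 4ac = (-1.326)^2 - 4*(0.172)*1 = 1.758276 - (0.688) = 1.070276.
D >= 0, so the roots are real: z = (-b +/- sqrt(D)) / (2a) = (1.326 +/- 1.034541) / (0.344).
  z_1 = (1.326 + 1.034541) / (0.344) = 6.862,   |z_1| = 6.862.
  z_2 = (1.326 - 1.034541) / (0.344) = 0.8473,   |z_2| = 0.8473.
Moduli of all roots: 6.8620, 0.8473.
All moduli strictly greater than 1? No.
Verdict: Not invertible.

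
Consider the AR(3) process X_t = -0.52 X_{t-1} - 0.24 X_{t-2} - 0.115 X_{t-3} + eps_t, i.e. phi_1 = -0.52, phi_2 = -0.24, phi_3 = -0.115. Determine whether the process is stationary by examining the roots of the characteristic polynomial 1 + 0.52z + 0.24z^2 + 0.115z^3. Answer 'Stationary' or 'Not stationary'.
\text{Stationary}

The AR(p) characteristic polynomial is P(z) = 1 + 0.52z + 0.24z^2 + 0.115z^3.
Stationarity requires all roots to lie outside the unit circle, i.e. |z| > 1 for every root.
Degree 3: look for a simple real root z0 first, then factor out (1 - z/z0) and solve the remaining quadratic.
Testing z0 = -2: P(-2) = 1 + (0.52)(-2) + (0.24)(-2)^2 + (0.115)(-2)^3
  = 1 + (-1.04) + (0.96) + (-0.92) = 0.  So z_0 = -2 is a root, |z_0| = 2.
Divide out the factor (1 + 0.5 z) = (1 - z/z0) (since 1/z0 = -0.5):
  P(z) = (1 + 0.5 z)(1 + (0.02) z + (0.23) z^2)
  [check: z-coef 0.02 - (-0.5) = 0.52; z^2-coef 0.23 - (-0.5)(0.02) = 0.24; z^3-coef -(-0.5)(0.23) = 0.115.]
Remaining roots from the quadratic factor 1 + (0.02) z + (0.23) z^2:
  Set 1 + (0.02) z + (0.23) z^2 = 0, i.e. a z^2 + b z + c = 0 with a = 0.23, b = 0.02, c = 1.
  Discriminant D = b^2 - 4ac = (0.02)^2 - 4*(0.23)*1 = 0.0004 - (0.92) = -0.9196.
  D < 0, so the roots are the complex-conjugate pair z = (-b +/- i sqrt(-D)) / (2a) = -0.0435 +/- 2.0847i.
  For a conjugate pair |z|^2 = z * conj(z) = (product of roots) = c/a = 1/(0.23) = 4.347826, so |z| = sqrt(4.347826) = 2.0851 for both roots.
Moduli of all roots: 2.0000, 2.0851, 2.0851.
All moduli strictly greater than 1? Yes.
Verdict: Stationary.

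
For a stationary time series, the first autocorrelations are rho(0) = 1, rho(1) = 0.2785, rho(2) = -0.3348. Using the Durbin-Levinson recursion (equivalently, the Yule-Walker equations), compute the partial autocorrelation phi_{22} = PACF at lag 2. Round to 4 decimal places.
\phi_{22} = -0.4470

The PACF at lag k is phi_{kk}, the last component of the solution
to the Yule-Walker system G_k phi = r_k where
  (G_k)_{ij} = rho(|i - j|), (r_k)_i = rho(i), i,j = 1..k.
Equivalently, Durbin-Levinson gives phi_{kk} iteratively:
  phi_{11} = rho(1)
  phi_{kk} = [rho(k) - sum_{j=1..k-1} phi_{k-1,j} rho(k-j)]
            / [1 - sum_{j=1..k-1} phi_{k-1,j} rho(j)],
  phi_{k,j} = phi_{k-1,j} - phi_{kk} phi_{k-1,k-j},  j = 1..k-1.
Step k = 1:
  phi_11 = rho(1) = 0.2785.
Step k = 2:
  phi_22 = [rho(2) - phi_11 rho(1)] / [1 - phi_11 rho(1)] = [-0.3348 - (0.2785)(0.2785)] / [1 - (0.2785)(0.2785)]
         = -0.41236225 / 0.92243775 = -0.447.
Therefore phi_{22} = -0.4470.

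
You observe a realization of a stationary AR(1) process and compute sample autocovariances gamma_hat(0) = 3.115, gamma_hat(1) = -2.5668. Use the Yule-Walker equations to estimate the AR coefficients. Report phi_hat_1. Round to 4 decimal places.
\hat\phi_{1} = -0.8240

The Yule-Walker equations for an AR(p) process read, in matrix form,
  Gamma_p phi = r_p,   with   (Gamma_p)_{ij} = gamma(|i - j|),
                       (r_p)_i = gamma(i),   i,j = 1..p.
Substitute the sample gammas (Toeplitz matrix and right-hand side of size 1):
  Gamma_p = [[3.115]]
  r_p     = [-2.5668]
With p = 1 this is the single equation gamma(0) phi_1 = gamma(1):
  phi_hat_1 = gamma(1) / gamma(0) = -2.5668 / 3.115 = -0.8240.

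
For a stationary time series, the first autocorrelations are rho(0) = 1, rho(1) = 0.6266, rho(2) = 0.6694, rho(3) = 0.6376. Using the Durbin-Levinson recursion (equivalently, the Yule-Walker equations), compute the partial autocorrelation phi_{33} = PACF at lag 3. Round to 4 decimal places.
\phi_{33} = 0.2572

The PACF at lag k is phi_{kk}, the last component of the solution
to the Yule-Walker system G_k phi = r_k where
  (G_k)_{ij} = rho(|i - j|), (r_k)_i = rho(i), i,j = 1..k.
Equivalently, Durbin-Levinson gives phi_{kk} iteratively:
  phi_{11} = rho(1)
  phi_{kk} = [rho(k) - sum_{j=1..k-1} phi_{k-1,j} rho(k-j)]
            / [1 - sum_{j=1..k-1} phi_{k-1,j} rho(j)],
  phi_{k,j} = phi_{k-1,j} - phi_{kk} phi_{k-1,k-j},  j = 1..k-1.
Step k = 1:
  phi_11 = rho(1) = 0.6266.
Step k = 2:
  phi_22 = [rho(2) - phi_11 rho(1)] / [1 - phi_11 rho(1)] = [0.6694 - (0.6266)(0.6266)] / [1 - (0.6266)(0.6266)]
         = 0.27677244 / 0.60737244 = 0.455688.
  Update: phi_21 = phi_11 - phi_22 phi_11 = 0.6266 - (0.455688)(0.6266) = 0.341066.
Step k = 3:
  phi_33 = [rho(3) - phi_21 rho(2) - phi_22 rho(1)] / [1 - phi_21 rho(1) - phi_22 rho(2)]
    numerator   = 0.6376 - (0.341066)(0.6694) - (0.455688)(0.6266) = 0.12375635
    denominator = 1 - (0.341066)(0.6266) - (0.455688)(0.6694) = 0.48125051
  phi_33 = 0.12375635 / 0.48125051 = 0.2572.
Therefore phi_{33} = 0.2572.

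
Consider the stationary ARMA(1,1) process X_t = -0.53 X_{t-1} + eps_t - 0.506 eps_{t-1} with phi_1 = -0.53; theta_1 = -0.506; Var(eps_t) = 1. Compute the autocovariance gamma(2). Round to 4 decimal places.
\gamma(2) = 0.9683

Multiply the model equation by X_{t-k} and take expectations. With theta_0 = psi_0 = 1 and psi_j the MA(infinity) weights, this gives
  gamma(k) - sum_i phi_i gamma(k-i) = c_k,
  c_k = sigma^2 * sum_{j=k..q} theta_j psi_{j-k}   (c_k = 0 for k > q),
using gamma(-m) = gamma(m).
psi-weights needed (psi_j = theta_j + sum_i phi_i psi_{j-i}):
  psi_1 = theta_1 + phi_1 = -0.506 + (-0.53) = -1.036
Right-hand sides:
  c_0 = sigma^2 (1 + theta_1 psi_1) = 1 * (1 + (-0.506)(-1.036)) = 1 * 1.524216 = 1.524216
  c_1 = sigma^2 theta_1 = 1 * (-0.506) = -0.506
  c_2 = 0
Equations for k = 0 and k = 1 (AR order 1):
  gamma(0) = phi_1 gamma(1) + c_0
  gamma(1) = phi_1 gamma(0) + c_1
Substituting the second into the first: gamma(0) (1 - phi_1^2) = c_0 + phi_1 c_1, so
  gamma(0) = (c_0 + phi_1 c_1) / (1 - phi_1^2) = (1.524216 + (-0.53)(-0.506)) / (1 - (-0.53)^2) = 1.792396 / 0.7191 = 2.492555.
  gamma(1) = phi_1 gamma(0) + c_1 = (-0.53)(2.492555) + (-0.506) = -1.827054.
For k = 2 (> q): gamma(2) = phi_1 gamma(1) = (-0.53)(-1.827054) = 0.968339.
Therefore gamma(2) = 0.9683 (to 4 decimal places).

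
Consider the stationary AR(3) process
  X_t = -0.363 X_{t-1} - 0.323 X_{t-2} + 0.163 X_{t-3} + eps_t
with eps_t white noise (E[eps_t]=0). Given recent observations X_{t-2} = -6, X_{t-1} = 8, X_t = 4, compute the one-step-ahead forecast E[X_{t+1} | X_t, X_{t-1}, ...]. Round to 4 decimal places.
E[X_{t+1} \mid \mathcal F_t] = -5.0140

For an AR(p) model X_t = c + sum_i phi_i X_{t-i} + eps_t, the
one-step-ahead conditional mean is
  E[X_{t+1} | X_t, ...] = c + sum_i phi_i X_{t+1-i}.
Substitute known values:
  E[X_{t+1} | ...] = (-0.363) * (4) + (-0.323) * (8) + (0.163) * (-6)
                   = -5.0140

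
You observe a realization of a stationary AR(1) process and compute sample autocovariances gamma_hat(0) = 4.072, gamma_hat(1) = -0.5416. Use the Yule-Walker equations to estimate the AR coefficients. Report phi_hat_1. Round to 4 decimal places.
\hat\phi_{1} = -0.1330

The Yule-Walker equations for an AR(p) process read, in matrix form,
  Gamma_p phi = r_p,   with   (Gamma_p)_{ij} = gamma(|i - j|),
                       (r_p)_i = gamma(i),   i,j = 1..p.
Substitute the sample gammas (Toeplitz matrix and right-hand side of size 1):
  Gamma_p = [[4.072]]
  r_p     = [-0.5416]
With p = 1 this is the single equation gamma(0) phi_1 = gamma(1):
  phi_hat_1 = gamma(1) / gamma(0) = -0.5416 / 4.072 = -0.1330.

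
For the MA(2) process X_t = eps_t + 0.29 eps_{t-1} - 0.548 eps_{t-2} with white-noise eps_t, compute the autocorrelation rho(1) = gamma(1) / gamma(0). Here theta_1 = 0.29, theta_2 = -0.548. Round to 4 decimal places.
\rho(1) = 0.0947

For an MA(q) process with theta_0 = 1, the autocovariance is
  gamma(k) = sigma^2 * sum_{i=0..q-k} theta_i * theta_{i+k},
and rho(k) = gamma(k) / gamma(0). Sigma^2 cancels.
  numerator   = (1)*(0.29) + (0.29)*(-0.548) = 0.13108.
  denominator = (1)^2 + (0.29)^2 + (-0.548)^2 = 1.384404.
  rho(1) = 0.13108 / 1.384404 = 0.0947.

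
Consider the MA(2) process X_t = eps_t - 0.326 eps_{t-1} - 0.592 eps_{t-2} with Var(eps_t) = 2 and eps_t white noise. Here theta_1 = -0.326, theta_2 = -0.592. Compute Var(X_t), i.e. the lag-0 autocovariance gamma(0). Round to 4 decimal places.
\gamma(0) = 2.9135

For an MA(q) process X_t = eps_t + sum_i theta_i eps_{t-i} with
Var(eps_t) = sigma^2, the variance is
  gamma(0) = sigma^2 * (1 + sum_i theta_i^2).
  sum_i theta_i^2 = (-0.326)^2 + (-0.592)^2 = 0.106276 + 0.350464 = 0.45674.
  gamma(0) = 2 * (1 + 0.45674) = 2 * 1.45674 = 2.91348, which rounds to 2.9135.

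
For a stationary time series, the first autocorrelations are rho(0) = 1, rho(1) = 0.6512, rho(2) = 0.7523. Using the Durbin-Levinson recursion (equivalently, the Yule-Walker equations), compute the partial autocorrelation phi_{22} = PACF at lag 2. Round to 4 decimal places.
\phi_{22} = 0.5699

The PACF at lag k is phi_{kk}, the last component of the solution
to the Yule-Walker system G_k phi = r_k where
  (G_k)_{ij} = rho(|i - j|), (r_k)_i = rho(i), i,j = 1..k.
Equivalently, Durbin-Levinson gives phi_{kk} iteratively:
  phi_{11} = rho(1)
  phi_{kk} = [rho(k) - sum_{j=1..k-1} phi_{k-1,j} rho(k-j)]
            / [1 - sum_{j=1..k-1} phi_{k-1,j} rho(j)],
  phi_{k,j} = phi_{k-1,j} - phi_{kk} phi_{k-1,k-j},  j = 1..k-1.
Step k = 1:
  phi_11 = rho(1) = 0.6512.
Step k = 2:
  phi_22 = [rho(2) - phi_11 rho(1)] / [1 - phi_11 rho(1)] = [0.7523 - (0.6512)(0.6512)] / [1 - (0.6512)(0.6512)]
         = 0.32823856 / 0.57593856 = 0.5699.
Therefore phi_{22} = 0.5699.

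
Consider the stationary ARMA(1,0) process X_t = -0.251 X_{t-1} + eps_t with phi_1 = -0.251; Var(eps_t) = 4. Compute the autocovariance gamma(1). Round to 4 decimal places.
\gamma(1) = -1.0715

Multiply the model equation by X_{t-k} and take expectations. With theta_0 = psi_0 = 1 and psi_j the MA(infinity) weights, this gives
  gamma(k) - sum_i phi_i gamma(k-i) = c_k,
  c_k = sigma^2 * sum_{j=k..q} theta_j psi_{j-k}   (c_k = 0 for k > q),
using gamma(-m) = gamma(m).
Pure AR (q = 0): c_0 = sigma^2 = 4, c_k = 0 for k >= 1.
Equations for k = 0 and k = 1 (AR order 1):
  gamma(0) = phi_1 gamma(1) + c_0
  gamma(1) = phi_1 gamma(0) + c_1
Substituting the second into the first: gamma(0) (1 - phi_1^2) = c_0 + phi_1 c_1, so
  gamma(0) = c_0 / (1 - phi_1^2) = 4 / (1 - (-0.251)^2) = 4 / 0.936999 = 4.268948.
  gamma(1) = phi_1 gamma(0) = (-0.251)(4.268948) = -1.071506.
Therefore gamma(1) = -1.0715 (to 4 decimal places).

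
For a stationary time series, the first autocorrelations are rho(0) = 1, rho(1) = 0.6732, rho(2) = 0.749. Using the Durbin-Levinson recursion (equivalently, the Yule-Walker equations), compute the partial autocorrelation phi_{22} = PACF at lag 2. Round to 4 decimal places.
\phi_{22} = 0.5410

The PACF at lag k is phi_{kk}, the last component of the solution
to the Yule-Walker system G_k phi = r_k where
  (G_k)_{ij} = rho(|i - j|), (r_k)_i = rho(i), i,j = 1..k.
Equivalently, Durbin-Levinson gives phi_{kk} iteratively:
  phi_{11} = rho(1)
  phi_{kk} = [rho(k) - sum_{j=1..k-1} phi_{k-1,j} rho(k-j)]
            / [1 - sum_{j=1..k-1} phi_{k-1,j} rho(j)],
  phi_{k,j} = phi_{k-1,j} - phi_{kk} phi_{k-1,k-j},  j = 1..k-1.
Step k = 1:
  phi_11 = rho(1) = 0.6732.
Step k = 2:
  phi_22 = [rho(2) - phi_11 rho(1)] / [1 - phi_11 rho(1)] = [0.749 - (0.6732)(0.6732)] / [1 - (0.6732)(0.6732)]
         = 0.29580176 / 0.54680176 = 0.541.
Therefore phi_{22} = 0.5410.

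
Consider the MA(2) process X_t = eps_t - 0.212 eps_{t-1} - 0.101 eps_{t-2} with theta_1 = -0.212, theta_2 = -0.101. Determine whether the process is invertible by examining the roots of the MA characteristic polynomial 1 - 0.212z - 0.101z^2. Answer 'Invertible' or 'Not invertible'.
\text{Invertible}

The MA(q) characteristic polynomial is P(z) = 1 - 0.212z - 0.101z^2.
Invertibility requires all roots to lie outside the unit circle, i.e. |z| > 1 for every root.
Set 1 + (-0.212) z + (-0.101) z^2 = 0, i.e. a z^2 + b z + c = 0 with a = -0.101, b = -0.212, c = 1.
Discriminant D = b^2 - 4ac = (-0.212)^2 - 4*(-0.101)*1 = 0.044944 - (-0.404) = 0.448944.
D >= 0, so the roots are real: z = (-b +/- sqrt(D)) / (2a) = (0.212 +/- 0.670033) / (-0.202).
  z_1 = (0.212 + 0.670033) / (-0.202) = -4.3665,   |z_1| = 4.3665.
  z_2 = (0.212 - 0.670033) / (-0.202) = 2.2675,   |z_2| = 2.2675.
Moduli of all roots: 4.3665, 2.2675.
All moduli strictly greater than 1? Yes.
Verdict: Invertible.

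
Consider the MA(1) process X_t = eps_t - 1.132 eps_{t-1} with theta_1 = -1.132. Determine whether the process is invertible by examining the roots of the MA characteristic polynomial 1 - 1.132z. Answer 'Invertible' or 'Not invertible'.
\text{Not invertible}

The MA(q) characteristic polynomial is P(z) = 1 - 1.132z.
Invertibility requires all roots to lie outside the unit circle, i.e. |z| > 1 for every root.
This is linear in z: 1 + (-1.132) z = 0  =>  z = -1/(-1.132) = 0.883392,  |z| = 0.883392.
Moduli of all roots: 0.8834.
All moduli strictly greater than 1? No.
Verdict: Not invertible.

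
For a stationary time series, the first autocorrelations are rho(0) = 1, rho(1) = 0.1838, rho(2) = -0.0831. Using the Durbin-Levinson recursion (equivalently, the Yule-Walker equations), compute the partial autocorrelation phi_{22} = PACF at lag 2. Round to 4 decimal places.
\phi_{22} = -0.1210

The PACF at lag k is phi_{kk}, the last component of the solution
to the Yule-Walker system G_k phi = r_k where
  (G_k)_{ij} = rho(|i - j|), (r_k)_i = rho(i), i,j = 1..k.
Equivalently, Durbin-Levinson gives phi_{kk} iteratively:
  phi_{11} = rho(1)
  phi_{kk} = [rho(k) - sum_{j=1..k-1} phi_{k-1,j} rho(k-j)]
            / [1 - sum_{j=1..k-1} phi_{k-1,j} rho(j)],
  phi_{k,j} = phi_{k-1,j} - phi_{kk} phi_{k-1,k-j},  j = 1..k-1.
Step k = 1:
  phi_11 = rho(1) = 0.1838.
Step k = 2:
  phi_22 = [rho(2) - phi_11 rho(1)] / [1 - phi_11 rho(1)] = [-0.0831 - (0.1838)(0.1838)] / [1 - (0.1838)(0.1838)]
         = -0.11688244 / 0.96621756 = -0.121.
Therefore phi_{22} = -0.1210.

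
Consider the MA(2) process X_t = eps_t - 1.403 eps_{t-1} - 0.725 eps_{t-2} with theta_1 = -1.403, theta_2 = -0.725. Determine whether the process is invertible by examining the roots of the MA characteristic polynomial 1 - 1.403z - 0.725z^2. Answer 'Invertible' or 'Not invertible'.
\text{Not invertible}

The MA(q) characteristic polynomial is P(z) = 1 - 1.403z - 0.725z^2.
Invertibility requires all roots to lie outside the unit circle, i.e. |z| > 1 for every root.
Set 1 + (-1.403) z + (-0.725) z^2 = 0, i.e. a z^2 + b z + c = 0 with a = -0.725, b = -1.403, c = 1.
Discriminant D = b^2 - 4ac = (-1.403)^2 - 4*(-0.725)*1 = 1.968409 - (-2.9) = 4.868409.
D >= 0, so the roots are real: z = (-b +/- sqrt(D)) / (2a) = (1.403 +/- 2.206447) / (-1.45).
  z_1 = (1.403 + 2.206447) / (-1.45) = -2.4893,   |z_1| = 2.4893.
  z_2 = (1.403 - 2.206447) / (-1.45) = 0.5541,   |z_2| = 0.5541.
Moduli of all roots: 2.4893, 0.5541.
All moduli strictly greater than 1? No.
Verdict: Not invertible.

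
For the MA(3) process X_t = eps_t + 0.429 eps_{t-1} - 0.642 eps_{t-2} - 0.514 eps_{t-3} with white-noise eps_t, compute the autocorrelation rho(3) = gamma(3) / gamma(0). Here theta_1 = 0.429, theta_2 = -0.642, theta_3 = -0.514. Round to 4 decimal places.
\rho(3) = -0.2763

For an MA(q) process with theta_0 = 1, the autocovariance is
  gamma(k) = sigma^2 * sum_{i=0..q-k} theta_i * theta_{i+k},
and rho(k) = gamma(k) / gamma(0). Sigma^2 cancels.
  numerator   = (1)*(-0.514) = -0.514.
  denominator = (1)^2 + (0.429)^2 + (-0.642)^2 + (-0.514)^2 = 1.860401.
  rho(3) = -0.514 / 1.860401 = -0.2763.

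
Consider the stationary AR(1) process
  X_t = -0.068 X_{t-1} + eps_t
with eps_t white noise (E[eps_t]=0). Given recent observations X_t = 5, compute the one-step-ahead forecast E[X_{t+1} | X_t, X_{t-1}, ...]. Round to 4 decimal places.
E[X_{t+1} \mid \mathcal F_t] = -0.3400

For an AR(p) model X_t = c + sum_i phi_i X_{t-i} + eps_t, the
one-step-ahead conditional mean is
  E[X_{t+1} | X_t, ...] = c + sum_i phi_i X_{t+1-i}.
Substitute known values:
  E[X_{t+1} | ...] = (-0.068) * (5)
                   = -0.3400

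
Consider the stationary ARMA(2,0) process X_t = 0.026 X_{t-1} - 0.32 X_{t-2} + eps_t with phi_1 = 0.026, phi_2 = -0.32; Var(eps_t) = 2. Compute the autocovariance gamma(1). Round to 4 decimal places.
\gamma(1) = 0.0439

Multiply the model equation by X_{t-k} and take expectations. With theta_0 = psi_0 = 1 and psi_j the MA(infinity) weights, this gives
  gamma(k) - sum_i phi_i gamma(k-i) = c_k,
  c_k = sigma^2 * sum_{j=k..q} theta_j psi_{j-k}   (c_k = 0 for k > q),
using gamma(-m) = gamma(m).
Pure AR (q = 0): c_0 = sigma^2 = 2, c_k = 0 for k >= 1.
Equations for k = 0, 1, 2 (AR order 2, c_2 = 0):
  (E0) gamma(0) = phi_1 gamma(1) + phi_2 gamma(2) + c_0
  (E1) gamma(1) = phi_1 gamma(0) + phi_2 gamma(1) + c_1
  (E2) gamma(2) = phi_1 gamma(1) + phi_2 gamma(0)
From (E1): gamma(1) = A gamma(0) + B with
  A = phi_1 / (1 - phi_2) = 0.026 / 1.32 = 0.019697,   B = c_1 / (1 - phi_2) = 0 / 1.32 = 0.
Insert (E2) into (E0): gamma(0) (1 - phi_2^2) = phi_1 (1 + phi_2) gamma(1) + c_0.
  phi_1 (1 + phi_2) = (0.026)(0.68) = 0.01768,   1 - phi_2^2 = 0.8976.
Replace gamma(1) by A gamma(0) + B and collect gamma(0):
  gamma(0) [0.8976 - (0.01768)(0.019697)] = c_0 = 2
  gamma(0) * 0.897252 = 2
  gamma(0) = 2 / 0.897252 = 2.229029.
  gamma(1) = A gamma(0) = (0.019697)(2.229029) = 0.043905.
Therefore gamma(1) = 0.0439 (to 4 decimal places).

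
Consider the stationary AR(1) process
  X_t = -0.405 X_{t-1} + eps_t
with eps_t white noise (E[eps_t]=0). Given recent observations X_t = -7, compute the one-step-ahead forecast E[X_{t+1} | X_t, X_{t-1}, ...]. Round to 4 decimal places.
E[X_{t+1} \mid \mathcal F_t] = 2.8350

For an AR(p) model X_t = c + sum_i phi_i X_{t-i} + eps_t, the
one-step-ahead conditional mean is
  E[X_{t+1} | X_t, ...] = c + sum_i phi_i X_{t+1-i}.
Substitute known values:
  E[X_{t+1} | ...] = (-0.405) * (-7)
                   = 2.8350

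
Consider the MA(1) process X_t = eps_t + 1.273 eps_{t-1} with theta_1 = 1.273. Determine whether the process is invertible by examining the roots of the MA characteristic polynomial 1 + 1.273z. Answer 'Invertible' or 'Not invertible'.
\text{Not invertible}

The MA(q) characteristic polynomial is P(z) = 1 + 1.273z.
Invertibility requires all roots to lie outside the unit circle, i.e. |z| > 1 for every root.
This is linear in z: 1 + (1.273) z = 0  =>  z = -1/(1.273) = -0.785546,  |z| = 0.785546.
Moduli of all roots: 0.7855.
All moduli strictly greater than 1? No.
Verdict: Not invertible.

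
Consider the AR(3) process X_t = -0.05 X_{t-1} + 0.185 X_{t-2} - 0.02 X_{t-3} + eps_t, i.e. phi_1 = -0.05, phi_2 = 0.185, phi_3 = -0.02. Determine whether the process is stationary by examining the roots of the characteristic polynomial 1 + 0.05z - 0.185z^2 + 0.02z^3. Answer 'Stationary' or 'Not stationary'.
\text{Stationary}

The AR(p) characteristic polynomial is P(z) = 1 + 0.05z - 0.185z^2 + 0.02z^3.
Stationarity requires all roots to lie outside the unit circle, i.e. |z| > 1 for every root.
Degree 3: look for a simple real root z0 first, then factor out (1 - z/z0) and solve the remaining quadratic.
Testing z0 = -2: P(-2) = 1 + (0.05)(-2) + (-0.185)(-2)^2 + (0.02)(-2)^3
  = 1 + (-0.1) + (-0.74) + (-0.16) = 0.  So z_0 = -2 is a root, |z_0| = 2.
Divide out the factor (1 + 0.5 z) = (1 - z/z0) (since 1/z0 = -0.5):
  P(z) = (1 + 0.5 z)(1 + (-0.45) z + (0.04) z^2)
  [check: z-coef -0.45 - (-0.5) = 0.05; z^2-coef 0.04 - (-0.5)(-0.45) = -0.185; z^3-coef -(-0.5)(0.04) = 0.02.]
Remaining roots from the quadratic factor 1 + (-0.45) z + (0.04) z^2:
  Set 1 + (-0.45) z + (0.04) z^2 = 0, i.e. a z^2 + b z + c = 0 with a = 0.04, b = -0.45, c = 1.
  Discriminant D = b^2 - 4ac = (-0.45)^2 - 4*(0.04)*1 = 0.2025 - (0.16) = 0.0425.
  D >= 0, so the roots are real: z = (-b +/- sqrt(D)) / (2a) = (0.45 +/- 0.206155) / (0.08).
    z_1 = (0.45 + 0.206155) / (0.08) = 8.2019,   |z_1| = 8.2019.
    z_2 = (0.45 - 0.206155) / (0.08) = 3.0481,   |z_2| = 3.0481.
Moduli of all roots: 2.0000, 8.2019, 3.0481.
All moduli strictly greater than 1? Yes.
Verdict: Stationary.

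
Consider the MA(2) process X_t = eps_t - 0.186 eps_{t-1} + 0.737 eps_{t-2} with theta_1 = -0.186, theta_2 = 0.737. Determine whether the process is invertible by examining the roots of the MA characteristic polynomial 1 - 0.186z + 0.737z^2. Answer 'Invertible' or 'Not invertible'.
\text{Invertible}

The MA(q) characteristic polynomial is P(z) = 1 - 0.186z + 0.737z^2.
Invertibility requires all roots to lie outside the unit circle, i.e. |z| > 1 for every root.
Set 1 + (-0.186) z + (0.737) z^2 = 0, i.e. a z^2 + b z + c = 0 with a = 0.737, b = -0.186, c = 1.
Discriminant D = b^2 - 4ac = (-0.186)^2 - 4*(0.737)*1 = 0.034596 - (2.948) = -2.913404.
D < 0, so the roots are the complex-conjugate pair z = (-b +/- i sqrt(-D)) / (2a) = 0.1262 +/- 1.158i.
For a conjugate pair |z|^2 = z * conj(z) = (product of roots) = c/a = 1/(0.737) = 1.356852, so |z| = sqrt(1.356852) = 1.1648 for both roots.
Moduli of all roots: 1.1648, 1.1648.
All moduli strictly greater than 1? Yes.
Verdict: Invertible.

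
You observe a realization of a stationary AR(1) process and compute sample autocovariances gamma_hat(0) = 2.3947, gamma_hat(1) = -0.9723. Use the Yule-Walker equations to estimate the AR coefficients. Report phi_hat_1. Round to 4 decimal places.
\hat\phi_{1} = -0.4060

The Yule-Walker equations for an AR(p) process read, in matrix form,
  Gamma_p phi = r_p,   with   (Gamma_p)_{ij} = gamma(|i - j|),
                       (r_p)_i = gamma(i),   i,j = 1..p.
Substitute the sample gammas (Toeplitz matrix and right-hand side of size 1):
  Gamma_p = [[2.3947]]
  r_p     = [-0.9723]
With p = 1 this is the single equation gamma(0) phi_1 = gamma(1):
  phi_hat_1 = gamma(1) / gamma(0) = -0.9723 / 2.3947 = -0.4060.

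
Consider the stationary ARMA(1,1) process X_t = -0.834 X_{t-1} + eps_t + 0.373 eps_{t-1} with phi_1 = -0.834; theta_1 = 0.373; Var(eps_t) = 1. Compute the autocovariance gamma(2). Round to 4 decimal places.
\gamma(2) = 0.8700

Multiply the model equation by X_{t-k} and take expectations. With theta_0 = psi_0 = 1 and psi_j the MA(infinity) weights, this gives
  gamma(k) - sum_i phi_i gamma(k-i) = c_k,
  c_k = sigma^2 * sum_{j=k..q} theta_j psi_{j-k}   (c_k = 0 for k > q),
using gamma(-m) = gamma(m).
psi-weights needed (psi_j = theta_j + sum_i phi_i psi_{j-i}):
  psi_1 = theta_1 + phi_1 = 0.373 + (-0.834) = -0.461
Right-hand sides:
  c_0 = sigma^2 (1 + theta_1 psi_1) = 1 * (1 + (0.373)(-0.461)) = 1 * 0.828047 = 0.828047
  c_1 = sigma^2 theta_1 = 1 * (0.373) = 0.373
  c_2 = 0
Equations for k = 0 and k = 1 (AR order 1):
  gamma(0) = phi_1 gamma(1) + c_0
  gamma(1) = phi_1 gamma(0) + c_1
Substituting the second into the first: gamma(0) (1 - phi_1^2) = c_0 + phi_1 c_1, so
  gamma(0) = (c_0 + phi_1 c_1) / (1 - phi_1^2) = (0.828047 + (-0.834)(0.373)) / (1 - (-0.834)^2) = 0.516965 / 0.304444 = 1.698063.
  gamma(1) = phi_1 gamma(0) + c_1 = (-0.834)(1.698063) + (0.373) = -1.043184.
For k = 2 (> q): gamma(2) = phi_1 gamma(1) = (-0.834)(-1.043184) = 0.870016.
Therefore gamma(2) = 0.8700 (to 4 decimal places).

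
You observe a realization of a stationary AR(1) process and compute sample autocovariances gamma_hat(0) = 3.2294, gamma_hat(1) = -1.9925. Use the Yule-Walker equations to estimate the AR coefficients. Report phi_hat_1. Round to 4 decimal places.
\hat\phi_{1} = -0.6170

The Yule-Walker equations for an AR(p) process read, in matrix form,
  Gamma_p phi = r_p,   with   (Gamma_p)_{ij} = gamma(|i - j|),
                       (r_p)_i = gamma(i),   i,j = 1..p.
Substitute the sample gammas (Toeplitz matrix and right-hand side of size 1):
  Gamma_p = [[3.2294]]
  r_p     = [-1.9925]
With p = 1 this is the single equation gamma(0) phi_1 = gamma(1):
  phi_hat_1 = gamma(1) / gamma(0) = -1.9925 / 3.2294 = -0.6170.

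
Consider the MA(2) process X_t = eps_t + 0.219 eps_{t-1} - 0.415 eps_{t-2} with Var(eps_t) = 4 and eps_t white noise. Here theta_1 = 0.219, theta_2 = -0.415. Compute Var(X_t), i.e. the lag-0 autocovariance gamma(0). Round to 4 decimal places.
\gamma(0) = 4.8807

For an MA(q) process X_t = eps_t + sum_i theta_i eps_{t-i} with
Var(eps_t) = sigma^2, the variance is
  gamma(0) = sigma^2 * (1 + sum_i theta_i^2).
  sum_i theta_i^2 = (0.219)^2 + (-0.415)^2 = 0.047961 + 0.172225 = 0.220186.
  gamma(0) = 4 * (1 + 0.220186) = 4 * 1.220186 = 4.880744, which rounds to 4.8807.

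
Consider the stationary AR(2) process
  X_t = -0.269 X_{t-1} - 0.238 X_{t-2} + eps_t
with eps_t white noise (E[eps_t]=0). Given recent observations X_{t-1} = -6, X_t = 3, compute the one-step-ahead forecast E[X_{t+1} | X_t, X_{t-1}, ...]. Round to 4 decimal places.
E[X_{t+1} \mid \mathcal F_t] = 0.6210

For an AR(p) model X_t = c + sum_i phi_i X_{t-i} + eps_t, the
one-step-ahead conditional mean is
  E[X_{t+1} | X_t, ...] = c + sum_i phi_i X_{t+1-i}.
Substitute known values:
  E[X_{t+1} | ...] = (-0.269) * (3) + (-0.238) * (-6)
                   = 0.6210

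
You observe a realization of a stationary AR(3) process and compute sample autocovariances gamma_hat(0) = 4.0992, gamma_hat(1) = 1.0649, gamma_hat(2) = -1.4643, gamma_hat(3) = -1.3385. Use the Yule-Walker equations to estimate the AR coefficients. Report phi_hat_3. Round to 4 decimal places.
\hat\phi_{3} = -0.0990

The Yule-Walker equations for an AR(p) process read, in matrix form,
  Gamma_p phi = r_p,   with   (Gamma_p)_{ij} = gamma(|i - j|),
                       (r_p)_i = gamma(i),   i,j = 1..p.
Substitute the sample gammas (Toeplitz matrix and right-hand side of size 3):
  Gamma_p = [[4.0992, 1.0649, -1.4643], [1.0649, 4.0992, 1.0649], [-1.4643, 1.0649, 4.0992]]
  r_p     = [1.0649, -1.4643, -1.3385]
Written out (R1..R3):
  (R1) 4.0992 phi_1 + 1.0649 phi_2 - 1.4643 phi_3 = 1.0649
  (R2) 1.0649 phi_1 + 4.0992 phi_2 + 1.0649 phi_3 = -1.4643
  (R3) -1.4643 phi_1 + 1.0649 phi_2 + 4.0992 phi_3 = -1.3385
Gaussian elimination:
  R2 <- R2 - (1.0649/4.0992) R1 = R2 - (0.259782) R1:  3.822558 phi_2 + 1.445299 phi_3 = -1.740942
  R3 <- R3 - (-1.4643/4.0992) R1 = R3 - (-0.357216) R1:  1.445299 phi_2 + 3.576129 phi_3 = -0.958101
  R3 <- R3 - (1.445299/3.822558) R2 = R3 - (0.378097) R2:  3.029665 phi_3 = -0.299855
Back-substitution:
  phi_hat_3 = -0.299855 / 3.029665 = -0.098973
  phi_hat_2 = (-1.740942 - (1.445299)(-0.098973)) / 3.822558 = -0.418018
  phi_hat_1 = (1.0649 - (1.0649)(-0.418018) - (-1.4643)(-0.098973)) / 4.0992 = 0.333021
So phi_hat = [0.3330, -0.4180, -0.0990].
Therefore phi_hat_3 = -0.0990.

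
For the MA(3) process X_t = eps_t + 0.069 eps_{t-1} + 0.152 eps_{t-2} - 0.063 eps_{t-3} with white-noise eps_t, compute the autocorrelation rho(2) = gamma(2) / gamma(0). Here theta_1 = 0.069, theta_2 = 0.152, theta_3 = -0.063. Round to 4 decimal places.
\rho(2) = 0.1431

For an MA(q) process with theta_0 = 1, the autocovariance is
  gamma(k) = sigma^2 * sum_{i=0..q-k} theta_i * theta_{i+k},
and rho(k) = gamma(k) / gamma(0). Sigma^2 cancels.
  numerator   = (1)*(0.152) + (0.069)*(-0.063) = 0.147653.
  denominator = (1)^2 + (0.069)^2 + (0.152)^2 + (-0.063)^2 = 1.031834.
  rho(2) = 0.147653 / 1.031834 = 0.1431.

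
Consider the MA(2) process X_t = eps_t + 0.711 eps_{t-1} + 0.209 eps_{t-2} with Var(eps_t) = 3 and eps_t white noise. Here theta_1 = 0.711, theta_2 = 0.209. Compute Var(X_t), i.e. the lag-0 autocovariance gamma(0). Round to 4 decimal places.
\gamma(0) = 4.6476

For an MA(q) process X_t = eps_t + sum_i theta_i eps_{t-i} with
Var(eps_t) = sigma^2, the variance is
  gamma(0) = sigma^2 * (1 + sum_i theta_i^2).
  sum_i theta_i^2 = (0.711)^2 + (0.209)^2 = 0.505521 + 0.043681 = 0.549202.
  gamma(0) = 3 * (1 + 0.549202) = 3 * 1.549202 = 4.647606, which rounds to 4.6476.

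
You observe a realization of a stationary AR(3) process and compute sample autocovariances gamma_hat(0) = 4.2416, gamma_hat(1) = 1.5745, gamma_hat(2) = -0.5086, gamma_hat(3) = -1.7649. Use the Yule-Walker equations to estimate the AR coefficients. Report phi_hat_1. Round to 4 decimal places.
\hat\phi_{1} = 0.3880

The Yule-Walker equations for an AR(p) process read, in matrix form,
  Gamma_p phi = r_p,   with   (Gamma_p)_{ij} = gamma(|i - j|),
                       (r_p)_i = gamma(i),   i,j = 1..p.
Substitute the sample gammas (Toeplitz matrix and right-hand side of size 3):
  Gamma_p = [[4.2416, 1.5745, -0.5086], [1.5745, 4.2416, 1.5745], [-0.5086, 1.5745, 4.2416]]
  r_p     = [1.5745, -0.5086, -1.7649]
Written out (R1..R3):
  (R1) 4.2416 phi_1 + 1.5745 phi_2 - 0.5086 phi_3 = 1.5745
  (R2) 1.5745 phi_1 + 4.2416 phi_2 + 1.5745 phi_3 = -0.5086
  (R3) -0.5086 phi_1 + 1.5745 phi_2 + 4.2416 phi_3 = -1.7649
Gaussian elimination:
  R2 <- R2 - (1.5745/4.2416) R1 = R2 - (0.371204) R1:  3.657139 phi_2 + 1.763294 phi_3 = -1.093061
  R3 <- R3 - (-0.5086/4.2416) R1 = R3 - (-0.119908) R1:  1.763294 phi_2 + 4.180615 phi_3 = -1.576106
  R3 <- R3 - (1.763294/3.657139) R2 = R3 - (0.482151) R2:  3.33044 phi_3 = -1.049085
Back-substitution:
  phi_hat_3 = -1.049085 / 3.33044 = -0.314999
  phi_hat_2 = (-1.093061 - (1.763294)(-0.314999)) / 3.657139 = -0.147007
  phi_hat_1 = (1.5745 - (1.5745)(-0.147007) - (-0.5086)(-0.314999)) / 4.2416 = 0.388003
So phi_hat = [0.3880, -0.1470, -0.3150].
Therefore phi_hat_1 = 0.3880.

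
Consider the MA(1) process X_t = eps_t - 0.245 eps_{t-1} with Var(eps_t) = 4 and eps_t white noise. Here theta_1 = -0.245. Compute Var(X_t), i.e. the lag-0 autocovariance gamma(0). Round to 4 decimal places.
\gamma(0) = 4.2401

For an MA(q) process X_t = eps_t + sum_i theta_i eps_{t-i} with
Var(eps_t) = sigma^2, the variance is
  gamma(0) = sigma^2 * (1 + sum_i theta_i^2).
  sum_i theta_i^2 = (-0.245)^2 = 0.060025.
  gamma(0) = 4 * (1 + 0.060025) = 4 * 1.060025 = 4.2401.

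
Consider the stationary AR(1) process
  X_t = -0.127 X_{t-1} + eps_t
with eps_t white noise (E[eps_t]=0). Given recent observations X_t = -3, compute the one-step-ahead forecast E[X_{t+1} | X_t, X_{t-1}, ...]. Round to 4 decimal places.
E[X_{t+1} \mid \mathcal F_t] = 0.3810

For an AR(p) model X_t = c + sum_i phi_i X_{t-i} + eps_t, the
one-step-ahead conditional mean is
  E[X_{t+1} | X_t, ...] = c + sum_i phi_i X_{t+1-i}.
Substitute known values:
  E[X_{t+1} | ...] = (-0.127) * (-3)
                   = 0.3810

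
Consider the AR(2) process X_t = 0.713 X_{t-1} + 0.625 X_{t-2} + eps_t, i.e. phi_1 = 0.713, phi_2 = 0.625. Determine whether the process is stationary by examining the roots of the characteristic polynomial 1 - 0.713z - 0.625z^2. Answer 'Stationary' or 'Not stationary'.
\text{Not stationary}

The AR(p) characteristic polynomial is P(z) = 1 - 0.713z - 0.625z^2.
Stationarity requires all roots to lie outside the unit circle, i.e. |z| > 1 for every root.
Set 1 + (-0.713) z + (-0.625) z^2 = 0, i.e. a z^2 + b z + c = 0 with a = -0.625, b = -0.713, c = 1.
Discriminant D = b^2 - 4ac = (-0.713)^2 - 4*(-0.625)*1 = 0.508369 - (-2.5) = 3.008369.
D >= 0, so the roots are real: z = (-b +/- sqrt(D)) / (2a) = (0.713 +/- 1.734465) / (-1.25).
  z_1 = (0.713 + 1.734465) / (-1.25) = -1.958,   |z_1| = 1.958.
  z_2 = (0.713 - 1.734465) / (-1.25) = 0.8172,   |z_2| = 0.8172.
Moduli of all roots: 1.9580, 0.8172.
All moduli strictly greater than 1? No.
Verdict: Not stationary.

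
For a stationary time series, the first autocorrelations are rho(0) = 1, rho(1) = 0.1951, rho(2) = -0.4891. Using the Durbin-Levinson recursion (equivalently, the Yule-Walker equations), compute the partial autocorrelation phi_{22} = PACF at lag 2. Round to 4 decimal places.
\phi_{22} = -0.5480

The PACF at lag k is phi_{kk}, the last component of the solution
to the Yule-Walker system G_k phi = r_k where
  (G_k)_{ij} = rho(|i - j|), (r_k)_i = rho(i), i,j = 1..k.
Equivalently, Durbin-Levinson gives phi_{kk} iteratively:
  phi_{11} = rho(1)
  phi_{kk} = [rho(k) - sum_{j=1..k-1} phi_{k-1,j} rho(k-j)]
            / [1 - sum_{j=1..k-1} phi_{k-1,j} rho(j)],
  phi_{k,j} = phi_{k-1,j} - phi_{kk} phi_{k-1,k-j},  j = 1..k-1.
Step k = 1:
  phi_11 = rho(1) = 0.1951.
Step k = 2:
  phi_22 = [rho(2) - phi_11 rho(1)] / [1 - phi_11 rho(1)] = [-0.4891 - (0.1951)(0.1951)] / [1 - (0.1951)(0.1951)]
         = -0.52716401 / 0.96193599 = -0.548.
Therefore phi_{22} = -0.5480.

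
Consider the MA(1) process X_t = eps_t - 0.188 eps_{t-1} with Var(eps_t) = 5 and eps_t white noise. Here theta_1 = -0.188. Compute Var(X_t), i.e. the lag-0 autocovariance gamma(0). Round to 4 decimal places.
\gamma(0) = 5.1767

For an MA(q) process X_t = eps_t + sum_i theta_i eps_{t-i} with
Var(eps_t) = sigma^2, the variance is
  gamma(0) = sigma^2 * (1 + sum_i theta_i^2).
  sum_i theta_i^2 = (-0.188)^2 = 0.035344.
  gamma(0) = 5 * (1 + 0.035344) = 5 * 1.035344 = 5.17672, which rounds to 5.1767.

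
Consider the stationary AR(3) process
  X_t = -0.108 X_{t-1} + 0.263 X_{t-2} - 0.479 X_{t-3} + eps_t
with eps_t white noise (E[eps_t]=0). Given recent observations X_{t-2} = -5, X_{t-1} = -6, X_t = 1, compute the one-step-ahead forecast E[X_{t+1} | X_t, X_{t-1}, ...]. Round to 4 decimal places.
E[X_{t+1} \mid \mathcal F_t] = 0.7090

For an AR(p) model X_t = c + sum_i phi_i X_{t-i} + eps_t, the
one-step-ahead conditional mean is
  E[X_{t+1} | X_t, ...] = c + sum_i phi_i X_{t+1-i}.
Substitute known values:
  E[X_{t+1} | ...] = (-0.108) * (1) + (0.263) * (-6) + (-0.479) * (-5)
                   = 0.7090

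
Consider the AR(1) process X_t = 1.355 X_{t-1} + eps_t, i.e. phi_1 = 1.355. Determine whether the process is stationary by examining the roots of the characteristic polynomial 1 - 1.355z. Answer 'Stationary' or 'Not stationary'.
\text{Not stationary}

The AR(p) characteristic polynomial is P(z) = 1 - 1.355z.
Stationarity requires all roots to lie outside the unit circle, i.e. |z| > 1 for every root.
This is linear in z: 1 + (-1.355) z = 0  =>  z = -1/(-1.355) = 0.738007,  |z| = 0.738007.
Moduli of all roots: 0.7380.
All moduli strictly greater than 1? No.
Verdict: Not stationary.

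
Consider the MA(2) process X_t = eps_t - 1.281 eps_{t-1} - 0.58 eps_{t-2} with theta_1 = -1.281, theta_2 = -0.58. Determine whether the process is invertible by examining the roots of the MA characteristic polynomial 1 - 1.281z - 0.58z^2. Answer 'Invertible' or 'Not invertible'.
\text{Not invertible}

The MA(q) characteristic polynomial is P(z) = 1 - 1.281z - 0.58z^2.
Invertibility requires all roots to lie outside the unit circle, i.e. |z| > 1 for every root.
Set 1 + (-1.281) z + (-0.58) z^2 = 0, i.e. a z^2 + b z + c = 0 with a = -0.58, b = -1.281, c = 1.
Discriminant D = b^2 - 4ac = (-1.281)^2 - 4*(-0.58)*1 = 1.640961 - (-2.32) = 3.960961.
D >= 0, so the roots are real: z = (-b +/- sqrt(D)) / (2a) = (1.281 +/- 1.990216) / (-1.16).
  z_1 = (1.281 + 1.990216) / (-1.16) = -2.82,   |z_1| = 2.82.
  z_2 = (1.281 - 1.990216) / (-1.16) = 0.6114,   |z_2| = 0.6114.
Moduli of all roots: 2.8200, 0.6114.
All moduli strictly greater than 1? No.
Verdict: Not invertible.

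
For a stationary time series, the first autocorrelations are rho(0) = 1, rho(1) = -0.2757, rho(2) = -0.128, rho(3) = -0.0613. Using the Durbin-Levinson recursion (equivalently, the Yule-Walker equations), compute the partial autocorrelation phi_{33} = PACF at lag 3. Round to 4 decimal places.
\phi_{33} = -0.1880

The PACF at lag k is phi_{kk}, the last component of the solution
to the Yule-Walker system G_k phi = r_k where
  (G_k)_{ij} = rho(|i - j|), (r_k)_i = rho(i), i,j = 1..k.
Equivalently, Durbin-Levinson gives phi_{kk} iteratively:
  phi_{11} = rho(1)
  phi_{kk} = [rho(k) - sum_{j=1..k-1} phi_{k-1,j} rho(k-j)]
            / [1 - sum_{j=1..k-1} phi_{k-1,j} rho(j)],
  phi_{k,j} = phi_{k-1,j} - phi_{kk} phi_{k-1,k-j},  j = 1..k-1.
Step k = 1:
  phi_11 = rho(1) = -0.2757.
Step k = 2:
  phi_22 = [rho(2) - phi_11 rho(1)] / [1 - phi_11 rho(1)] = [-0.128 - (-0.2757)(-0.2757)] / [1 - (-0.2757)(-0.2757)]
         = -0.20401049 / 0.92398951 = -0.220793.
  Update: phi_21 = phi_11 - phi_22 phi_11 = -0.2757 - (-0.220793)(-0.2757) = -0.336573.
Step k = 3:
  phi_33 = [rho(3) - phi_21 rho(2) - phi_22 rho(1)] / [1 - phi_21 rho(1) - phi_22 rho(2)]
    numerator   = -0.0613 - (-0.336573)(-0.128) - (-0.220793)(-0.2757) = -0.16525395
    denominator = 1 - (-0.336573)(-0.2757) - (-0.220793)(-0.128) = 0.87894541
  phi_33 = -0.16525395 / 0.87894541 = -0.188.
Therefore phi_{33} = -0.1880.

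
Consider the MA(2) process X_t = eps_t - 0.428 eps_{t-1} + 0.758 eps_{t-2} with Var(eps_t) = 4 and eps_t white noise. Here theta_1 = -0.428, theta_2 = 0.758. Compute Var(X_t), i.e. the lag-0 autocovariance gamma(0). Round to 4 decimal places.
\gamma(0) = 7.0310

For an MA(q) process X_t = eps_t + sum_i theta_i eps_{t-i} with
Var(eps_t) = sigma^2, the variance is
  gamma(0) = sigma^2 * (1 + sum_i theta_i^2).
  sum_i theta_i^2 = (-0.428)^2 + (0.758)^2 = 0.183184 + 0.574564 = 0.757748.
  gamma(0) = 4 * (1 + 0.757748) = 4 * 1.757748 = 7.030992, which rounds to 7.0310.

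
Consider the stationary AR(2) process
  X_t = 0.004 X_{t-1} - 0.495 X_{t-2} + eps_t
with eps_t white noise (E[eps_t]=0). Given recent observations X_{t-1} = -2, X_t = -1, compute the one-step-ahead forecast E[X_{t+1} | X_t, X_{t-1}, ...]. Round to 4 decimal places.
E[X_{t+1} \mid \mathcal F_t] = 0.9860

For an AR(p) model X_t = c + sum_i phi_i X_{t-i} + eps_t, the
one-step-ahead conditional mean is
  E[X_{t+1} | X_t, ...] = c + sum_i phi_i X_{t+1-i}.
Substitute known values:
  E[X_{t+1} | ...] = (0.004) * (-1) + (-0.495) * (-2)
                   = 0.9860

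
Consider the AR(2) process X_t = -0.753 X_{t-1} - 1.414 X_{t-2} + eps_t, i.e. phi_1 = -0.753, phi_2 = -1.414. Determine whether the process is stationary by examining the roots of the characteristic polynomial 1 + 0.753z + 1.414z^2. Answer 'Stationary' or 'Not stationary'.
\text{Not stationary}

The AR(p) characteristic polynomial is P(z) = 1 + 0.753z + 1.414z^2.
Stationarity requires all roots to lie outside the unit circle, i.e. |z| > 1 for every root.
Set 1 + (0.753) z + (1.414) z^2 = 0, i.e. a z^2 + b z + c = 0 with a = 1.414, b = 0.753, c = 1.
Discriminant D = b^2 - 4ac = (0.753)^2 - 4*(1.414)*1 = 0.567009 - (5.656) = -5.088991.
D < 0, so the roots are the complex-conjugate pair z = (-b +/- i sqrt(-D)) / (2a) = -0.2663 +/- 0.7977i.
For a conjugate pair |z|^2 = z * conj(z) = (product of roots) = c/a = 1/(1.414) = 0.707214, so |z| = sqrt(0.707214) = 0.841 for both roots.
Moduli of all roots: 0.8410, 0.8410.
All moduli strictly greater than 1? No.
Verdict: Not stationary.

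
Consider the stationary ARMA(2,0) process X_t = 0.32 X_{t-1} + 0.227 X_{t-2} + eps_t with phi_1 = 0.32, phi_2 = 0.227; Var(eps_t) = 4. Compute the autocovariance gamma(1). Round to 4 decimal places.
\gamma(1) = 2.1069

Multiply the model equation by X_{t-k} and take expectations. With theta_0 = psi_0 = 1 and psi_j the MA(infinity) weights, this gives
  gamma(k) - sum_i phi_i gamma(k-i) = c_k,
  c_k = sigma^2 * sum_{j=k..q} theta_j psi_{j-k}   (c_k = 0 for k > q),
using gamma(-m) = gamma(m).
Pure AR (q = 0): c_0 = sigma^2 = 4, c_k = 0 for k >= 1.
Equations for k = 0, 1, 2 (AR order 2, c_2 = 0):
  (E0) gamma(0) = phi_1 gamma(1) + phi_2 gamma(2) + c_0
  (E1) gamma(1) = phi_1 gamma(0) + phi_2 gamma(1) + c_1
  (E2) gamma(2) = phi_1 gamma(1) + phi_2 gamma(0)
From (E1): gamma(1) = A gamma(0) + B with
  A = phi_1 / (1 - phi_2) = 0.32 / 0.773 = 0.413972,   B = c_1 / (1 - phi_2) = 0 / 0.773 = 0.
Insert (E2) into (E0): gamma(0) (1 - phi_2^2) = phi_1 (1 + phi_2) gamma(1) + c_0.
  phi_1 (1 + phi_2) = (0.32)(1.227) = 0.39264,   1 - phi_2^2 = 0.948471.
Replace gamma(1) by A gamma(0) + B and collect gamma(0):
  gamma(0) [0.948471 - (0.39264)(0.413972)] = c_0 = 4
  gamma(0) * 0.785929 = 4
  gamma(0) = 4 / 0.785929 = 5.089517.
  gamma(1) = A gamma(0) = (0.413972)(5.089517) = 2.106915.
Therefore gamma(1) = 2.1069 (to 4 decimal places).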